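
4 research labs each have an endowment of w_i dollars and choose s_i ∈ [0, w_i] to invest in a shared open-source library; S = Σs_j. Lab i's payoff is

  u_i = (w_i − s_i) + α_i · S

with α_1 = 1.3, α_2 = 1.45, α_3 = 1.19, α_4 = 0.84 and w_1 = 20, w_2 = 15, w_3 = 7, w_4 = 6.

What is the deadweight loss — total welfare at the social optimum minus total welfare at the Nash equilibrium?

∂u_i/∂s_i = α_i − 1, so lab i contributes w_i if α_i > 1, else 0.
α_i > 1 for i ∈ {1, 2, 3}; NE contributions (20, 15, 7, 0), S = 42.
W^NE = Σw_i − S^NE + (Σα_i)·S^NE = 48 + 3.78·42 = 206.76.
Planner: ∂(Σu_j)/∂s_i = Σα_j − 1 = 3.78 > 0, so everyone contributes w_i; S^SO = 48, W^SO = 48 + 3.78·48 = 229.44.
Deadweight loss = 22.68.

22.68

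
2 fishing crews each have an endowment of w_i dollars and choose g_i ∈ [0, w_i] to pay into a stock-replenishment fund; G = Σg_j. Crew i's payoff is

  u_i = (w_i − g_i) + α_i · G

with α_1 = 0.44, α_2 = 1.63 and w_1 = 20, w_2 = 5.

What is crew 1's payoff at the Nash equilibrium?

22.2

∂u_i/∂g_i = α_i − 1, so crew i contributes w_i if α_i > 1, else 0.
α_i > 1 for i ∈ {2}; NE contributions (0, 5), G = 5.
u_1 = (20 − 0) + 0.44·5 = 22.2.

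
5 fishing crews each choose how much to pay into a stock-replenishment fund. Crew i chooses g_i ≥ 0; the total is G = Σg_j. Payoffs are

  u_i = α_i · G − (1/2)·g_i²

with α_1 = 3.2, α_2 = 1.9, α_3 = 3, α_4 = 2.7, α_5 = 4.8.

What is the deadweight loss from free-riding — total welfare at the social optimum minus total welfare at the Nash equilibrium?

Crew i's FOC: ∂u_i/∂g_i = α_i − g_i = 0, so g_i* = α_i.
NE contributions = (3.2, 1.9, 3, 2.7, 4.8); G = 15.6.
W^NE = (Σα)·G − ½Σα_i² = 15.6² − ½·53.18 = 216.77.
Planner sets g_i = Σα_j = 15.6 for every i, so G^SO = 5·15.6 = 78.
W^SO = (Σα)·G^SO − ½·5·(Σα)² = (5/2)·15.6² = 608.4.
Deadweight loss = W^SO − W^NE = 391.63.

391.63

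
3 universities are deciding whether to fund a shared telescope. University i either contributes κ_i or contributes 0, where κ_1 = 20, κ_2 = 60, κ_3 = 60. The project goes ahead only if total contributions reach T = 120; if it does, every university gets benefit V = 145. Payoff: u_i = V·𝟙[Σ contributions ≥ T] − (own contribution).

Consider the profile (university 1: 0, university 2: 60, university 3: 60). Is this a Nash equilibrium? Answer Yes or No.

Total = 120 ≥ 120: provided.
University 1 (pledges 0, payoff 145): pledging 20 → total 140, payoff 125. No gain.
University 2 (pledges 60, payoff 85): dropping to 0 → total 60, payoff 0. No gain.
University 3 (pledges 60, payoff 85): dropping to 0 → total 60, payoff 0. No gain.

Yes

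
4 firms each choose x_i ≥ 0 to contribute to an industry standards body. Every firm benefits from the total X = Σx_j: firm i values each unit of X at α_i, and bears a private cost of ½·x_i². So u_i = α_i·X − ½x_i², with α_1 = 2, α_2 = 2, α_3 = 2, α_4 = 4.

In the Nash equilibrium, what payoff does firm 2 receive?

18

Firm i's FOC: ∂u_i/∂x_i = α_i − x_i = 0, so x_i* = α_i.
NE contributions = (2, 2, 2, 4); X = 10.
u_2 = α_2·X − ½·(x_2)² = 2·10 − ½·2² = 18.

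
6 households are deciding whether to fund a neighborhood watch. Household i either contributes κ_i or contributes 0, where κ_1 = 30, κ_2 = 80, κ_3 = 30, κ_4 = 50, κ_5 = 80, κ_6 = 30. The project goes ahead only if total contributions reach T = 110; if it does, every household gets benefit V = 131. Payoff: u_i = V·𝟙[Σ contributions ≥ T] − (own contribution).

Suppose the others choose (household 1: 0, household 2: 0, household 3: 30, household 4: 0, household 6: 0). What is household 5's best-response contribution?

80

Others' total = 30. Contributing 80 brings total to 110 ≥ 110: gain V − κ_5 = 51.
Best response: 80.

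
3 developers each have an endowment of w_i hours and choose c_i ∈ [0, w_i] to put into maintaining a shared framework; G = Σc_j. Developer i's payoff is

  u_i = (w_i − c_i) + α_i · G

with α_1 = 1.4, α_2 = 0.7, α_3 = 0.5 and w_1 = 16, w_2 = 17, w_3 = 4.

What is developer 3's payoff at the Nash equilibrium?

12

∂u_i/∂c_i = α_i − 1, so developer i contributes w_i if α_i > 1, else 0.
α_i > 1 for i ∈ {1}; NE contributions (16, 0, 0), G = 16.
u_3 = (4 − 0) + 0.5·16 = 12.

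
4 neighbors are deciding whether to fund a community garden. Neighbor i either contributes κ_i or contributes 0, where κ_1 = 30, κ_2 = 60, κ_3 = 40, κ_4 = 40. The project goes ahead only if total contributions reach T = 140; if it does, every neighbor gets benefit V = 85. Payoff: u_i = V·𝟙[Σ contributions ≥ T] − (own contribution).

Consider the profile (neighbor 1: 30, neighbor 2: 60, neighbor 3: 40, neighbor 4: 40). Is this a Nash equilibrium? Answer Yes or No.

No

Total = 170 ≥ 140: provided.
Neighbor 1 (pledges 30, payoff 55): dropping to 0 → total 140, payoff 85. Profitable deviation.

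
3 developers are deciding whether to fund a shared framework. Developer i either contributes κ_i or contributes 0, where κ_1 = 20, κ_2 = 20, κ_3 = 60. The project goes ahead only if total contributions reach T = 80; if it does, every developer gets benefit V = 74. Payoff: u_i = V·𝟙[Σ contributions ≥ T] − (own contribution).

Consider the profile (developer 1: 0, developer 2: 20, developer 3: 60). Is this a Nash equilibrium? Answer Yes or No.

Total = 80 ≥ 80: provided.
Developer 1 (pledges 0, payoff 74): pledging 20 → total 100, payoff 54. No gain.
Developer 2 (pledges 20, payoff 54): dropping to 0 → total 60, payoff 0. No gain.
Developer 3 (pledges 60, payoff 14): dropping to 0 → total 20, payoff 0. No gain.

Yes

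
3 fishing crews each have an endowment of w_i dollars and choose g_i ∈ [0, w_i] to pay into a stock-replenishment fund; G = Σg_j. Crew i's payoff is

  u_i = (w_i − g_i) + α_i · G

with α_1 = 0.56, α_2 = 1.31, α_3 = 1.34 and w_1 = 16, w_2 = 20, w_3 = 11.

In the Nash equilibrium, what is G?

31

∂u_i/∂g_i = α_i − 1, so crew i contributes w_i if α_i > 1, else 0.
α_i > 1 for i ∈ {2, 3}; NE contributions (0, 20, 11), G = 31.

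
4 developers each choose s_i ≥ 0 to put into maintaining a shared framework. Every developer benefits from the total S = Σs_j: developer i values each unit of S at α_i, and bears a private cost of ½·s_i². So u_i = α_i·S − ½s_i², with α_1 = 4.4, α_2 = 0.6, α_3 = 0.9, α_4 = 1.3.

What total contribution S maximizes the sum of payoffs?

Planner FOC: ∂(Σu_j)/∂s_i = (Σα_j) − s_i = 0, so s_i^SO = Σα_j = 7.2 for every i; S^SO = 28.8.

28.8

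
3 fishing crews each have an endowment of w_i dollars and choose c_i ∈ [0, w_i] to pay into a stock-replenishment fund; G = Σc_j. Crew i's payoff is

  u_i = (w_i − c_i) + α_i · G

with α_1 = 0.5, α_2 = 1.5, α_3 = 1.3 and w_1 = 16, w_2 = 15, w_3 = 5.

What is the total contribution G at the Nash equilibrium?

∂u_i/∂c_i = α_i − 1, so crew i contributes w_i if α_i > 1, else 0.
α_i > 1 for i ∈ {2, 3}; NE contributions (0, 15, 5), G = 20.

20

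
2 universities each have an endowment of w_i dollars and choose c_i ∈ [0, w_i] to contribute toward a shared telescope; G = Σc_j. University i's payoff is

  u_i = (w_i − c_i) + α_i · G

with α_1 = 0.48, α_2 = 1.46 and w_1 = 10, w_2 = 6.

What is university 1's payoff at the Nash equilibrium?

12.88

∂u_i/∂c_i = α_i − 1, so university i contributes w_i if α_i > 1, else 0.
α_i > 1 for i ∈ {2}; NE contributions (0, 6), G = 6.
u_1 = (10 − 0) + 0.48·6 = 12.88.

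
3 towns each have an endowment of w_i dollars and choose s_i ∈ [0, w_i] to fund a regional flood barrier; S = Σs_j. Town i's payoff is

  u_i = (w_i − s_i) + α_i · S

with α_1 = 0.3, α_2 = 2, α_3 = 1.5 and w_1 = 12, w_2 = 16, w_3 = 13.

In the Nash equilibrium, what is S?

∂u_i/∂s_i = α_i − 1, so town i contributes w_i if α_i > 1, else 0.
α_i > 1 for i ∈ {2, 3}; NE contributions (0, 16, 13), S = 29.

29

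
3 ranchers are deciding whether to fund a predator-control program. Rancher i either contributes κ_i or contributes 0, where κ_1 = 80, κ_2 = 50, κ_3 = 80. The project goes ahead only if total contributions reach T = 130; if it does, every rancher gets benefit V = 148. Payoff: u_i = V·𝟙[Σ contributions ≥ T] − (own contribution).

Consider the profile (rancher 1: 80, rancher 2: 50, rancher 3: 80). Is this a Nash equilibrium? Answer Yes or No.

No

Total = 210 ≥ 130: provided.
Rancher 1 (pledges 80, payoff 68): dropping to 0 → total 130, payoff 148. Profitable deviation.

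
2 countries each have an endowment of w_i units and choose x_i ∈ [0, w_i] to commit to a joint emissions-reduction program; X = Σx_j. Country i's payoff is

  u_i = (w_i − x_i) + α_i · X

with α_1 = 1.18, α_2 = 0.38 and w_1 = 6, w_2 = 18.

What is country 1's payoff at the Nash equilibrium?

7.08

∂u_i/∂x_i = α_i − 1, so country i contributes w_i if α_i > 1, else 0.
α_i > 1 for i ∈ {1}; NE contributions (6, 0), X = 6.
u_1 = (6 − 6) + 1.18·6 = 7.08.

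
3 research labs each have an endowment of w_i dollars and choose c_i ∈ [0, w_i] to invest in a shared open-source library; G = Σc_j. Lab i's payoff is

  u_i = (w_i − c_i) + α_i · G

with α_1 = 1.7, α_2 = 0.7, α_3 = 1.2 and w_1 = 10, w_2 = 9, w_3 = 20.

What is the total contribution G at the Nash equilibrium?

∂u_i/∂c_i = α_i − 1, so lab i contributes w_i if α_i > 1, else 0.
α_i > 1 for i ∈ {1, 3}; NE contributions (10, 0, 20), G = 30.

30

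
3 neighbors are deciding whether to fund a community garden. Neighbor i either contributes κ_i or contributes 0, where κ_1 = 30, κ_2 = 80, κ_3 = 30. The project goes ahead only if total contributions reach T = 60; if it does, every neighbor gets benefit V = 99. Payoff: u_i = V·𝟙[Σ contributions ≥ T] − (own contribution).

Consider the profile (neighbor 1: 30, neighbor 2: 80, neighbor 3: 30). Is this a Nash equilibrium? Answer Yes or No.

No

Total = 140 ≥ 60: provided.
Neighbor 1 (pledges 30, payoff 69): dropping to 0 → total 110, payoff 99. Profitable deviation.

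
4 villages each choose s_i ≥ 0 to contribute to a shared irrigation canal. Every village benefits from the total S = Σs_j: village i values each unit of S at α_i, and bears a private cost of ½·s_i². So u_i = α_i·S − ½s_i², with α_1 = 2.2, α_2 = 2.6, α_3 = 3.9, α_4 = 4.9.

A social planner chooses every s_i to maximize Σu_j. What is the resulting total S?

Planner FOC: ∂(Σu_j)/∂s_i = (Σα_j) − s_i = 0, so s_i^SO = Σα_j = 13.6 for every i; S^SO = 54.4.

54.4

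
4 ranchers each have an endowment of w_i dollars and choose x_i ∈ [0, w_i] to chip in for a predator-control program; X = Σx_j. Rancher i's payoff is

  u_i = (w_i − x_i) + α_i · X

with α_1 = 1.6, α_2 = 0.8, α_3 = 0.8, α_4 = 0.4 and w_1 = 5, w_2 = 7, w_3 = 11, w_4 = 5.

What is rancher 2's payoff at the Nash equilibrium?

∂u_i/∂x_i = α_i − 1, so rancher i contributes w_i if α_i > 1, else 0.
α_i > 1 for i ∈ {1}; NE contributions (5, 0, 0, 0), X = 5.
u_2 = (7 − 0) + 0.8·5 = 11.

11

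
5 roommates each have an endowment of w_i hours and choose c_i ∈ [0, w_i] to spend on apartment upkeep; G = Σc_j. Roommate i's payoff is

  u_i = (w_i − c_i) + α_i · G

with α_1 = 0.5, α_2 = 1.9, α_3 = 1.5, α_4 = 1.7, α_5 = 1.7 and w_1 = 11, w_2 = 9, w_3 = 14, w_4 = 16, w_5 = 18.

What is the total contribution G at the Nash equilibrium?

57

∂u_i/∂c_i = α_i − 1, so roommate i contributes w_i if α_i > 1, else 0.
α_i > 1 for i ∈ {2, 3, 4, 5}; NE contributions (0, 9, 14, 16, 18), G = 57.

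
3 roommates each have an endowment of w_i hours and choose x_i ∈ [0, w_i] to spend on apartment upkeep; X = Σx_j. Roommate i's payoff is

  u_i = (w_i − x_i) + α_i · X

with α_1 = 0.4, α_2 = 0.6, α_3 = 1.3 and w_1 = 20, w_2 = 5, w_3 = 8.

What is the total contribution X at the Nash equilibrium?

8

∂u_i/∂x_i = α_i − 1, so roommate i contributes w_i if α_i > 1, else 0.
α_i > 1 for i ∈ {3}; NE contributions (0, 0, 8), X = 8.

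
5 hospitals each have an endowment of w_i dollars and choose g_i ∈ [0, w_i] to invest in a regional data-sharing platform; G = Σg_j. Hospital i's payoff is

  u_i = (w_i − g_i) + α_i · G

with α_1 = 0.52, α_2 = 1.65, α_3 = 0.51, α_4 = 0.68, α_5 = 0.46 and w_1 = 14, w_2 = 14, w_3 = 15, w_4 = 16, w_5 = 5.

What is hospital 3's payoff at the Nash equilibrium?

∂u_i/∂g_i = α_i − 1, so hospital i contributes w_i if α_i > 1, else 0.
α_i > 1 for i ∈ {2}; NE contributions (0, 14, 0, 0, 0), G = 14.
u_3 = (15 − 0) + 0.51·14 = 22.14.

22.14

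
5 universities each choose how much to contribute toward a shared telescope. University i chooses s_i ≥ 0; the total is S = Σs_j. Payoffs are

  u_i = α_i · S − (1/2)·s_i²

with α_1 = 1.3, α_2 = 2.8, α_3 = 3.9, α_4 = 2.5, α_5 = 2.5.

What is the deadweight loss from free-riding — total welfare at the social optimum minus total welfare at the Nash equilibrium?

University i's FOC: ∂u_i/∂s_i = α_i − s_i = 0, so s_i* = α_i.
NE contributions = (1.3, 2.8, 3.9, 2.5, 2.5); S = 13.
W^NE = (Σα)·S − ½Σα_i² = 13² − ½·37.24 = 150.38.
Planner sets s_i = Σα_j = 13 for every i, so S^SO = 5·13 = 65.
W^SO = (Σα)·S^SO − ½·5·(Σα)² = (5/2)·13² = 422.5.
Deadweight loss = W^SO − W^NE = 272.12.

272.12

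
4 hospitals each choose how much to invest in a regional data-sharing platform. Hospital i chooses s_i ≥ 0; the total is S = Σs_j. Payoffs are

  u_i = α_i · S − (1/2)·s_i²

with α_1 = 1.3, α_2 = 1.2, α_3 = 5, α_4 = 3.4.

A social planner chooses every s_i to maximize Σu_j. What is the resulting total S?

43.6

Planner FOC: ∂(Σu_j)/∂s_i = (Σα_j) − s_i = 0, so s_i^SO = Σα_j = 10.9 for every i; S^SO = 43.6.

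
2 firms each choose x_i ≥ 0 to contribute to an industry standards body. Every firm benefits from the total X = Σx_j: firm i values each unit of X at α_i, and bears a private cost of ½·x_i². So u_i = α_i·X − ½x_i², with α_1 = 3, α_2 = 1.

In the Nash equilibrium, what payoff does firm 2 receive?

3.5

Firm i's FOC: ∂u_i/∂x_i = α_i − x_i = 0, so x_i* = α_i.
NE contributions = (3, 1); X = 4.
u_2 = α_2·X − ½·(x_2)² = 1·4 − ½·1² = 3.5.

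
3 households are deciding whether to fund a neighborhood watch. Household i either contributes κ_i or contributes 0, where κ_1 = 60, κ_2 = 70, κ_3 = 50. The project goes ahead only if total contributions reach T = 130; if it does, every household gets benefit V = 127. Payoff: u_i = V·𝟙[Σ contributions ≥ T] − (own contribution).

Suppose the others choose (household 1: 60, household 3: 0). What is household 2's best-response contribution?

Others' total = 60. Contributing 70 brings total to 130 ≥ 130: gain V − κ_2 = 57.
Best response: 70.

70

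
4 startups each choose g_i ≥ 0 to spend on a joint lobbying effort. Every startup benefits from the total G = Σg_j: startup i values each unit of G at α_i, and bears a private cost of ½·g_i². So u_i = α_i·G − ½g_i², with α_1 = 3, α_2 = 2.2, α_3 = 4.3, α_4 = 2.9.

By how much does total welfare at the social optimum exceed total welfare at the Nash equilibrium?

Startup i's FOC: ∂u_i/∂g_i = α_i − g_i = 0, so g_i* = α_i.
NE contributions = (3, 2.2, 4.3, 2.9); G = 12.4.
W^NE = (Σα)·G − ½Σα_i² = 12.4² − ½·40.74 = 133.39.
Planner sets g_i = Σα_j = 12.4 for every i, so G^SO = 4·12.4 = 49.6.
W^SO = (Σα)·G^SO − ½·4·(Σα)² = (4/2)·12.4² = 307.52.
Deadweight loss = W^SO − W^NE = 174.13.

174.13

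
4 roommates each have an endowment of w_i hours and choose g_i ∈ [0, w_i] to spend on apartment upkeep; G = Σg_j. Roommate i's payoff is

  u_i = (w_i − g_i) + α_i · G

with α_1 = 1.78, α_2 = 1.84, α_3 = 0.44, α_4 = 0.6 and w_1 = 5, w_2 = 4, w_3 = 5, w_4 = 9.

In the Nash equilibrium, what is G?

9

∂u_i/∂g_i = α_i − 1, so roommate i contributes w_i if α_i > 1, else 0.
α_i > 1 for i ∈ {1, 2}; NE contributions (5, 4, 0, 0), G = 9.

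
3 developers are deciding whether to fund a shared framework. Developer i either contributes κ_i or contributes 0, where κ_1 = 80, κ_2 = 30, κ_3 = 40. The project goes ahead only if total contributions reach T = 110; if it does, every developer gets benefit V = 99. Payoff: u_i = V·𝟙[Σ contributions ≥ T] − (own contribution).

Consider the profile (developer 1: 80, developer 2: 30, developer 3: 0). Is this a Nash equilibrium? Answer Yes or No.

Yes

Total = 110 ≥ 110: provided.
Developer 1 (pledges 80, payoff 19): dropping to 0 → total 30, payoff 0. No gain.
Developer 2 (pledges 30, payoff 69): dropping to 0 → total 80, payoff 0. No gain.
Developer 3 (pledges 0, payoff 99): pledging 40 → total 150, payoff 59. No gain.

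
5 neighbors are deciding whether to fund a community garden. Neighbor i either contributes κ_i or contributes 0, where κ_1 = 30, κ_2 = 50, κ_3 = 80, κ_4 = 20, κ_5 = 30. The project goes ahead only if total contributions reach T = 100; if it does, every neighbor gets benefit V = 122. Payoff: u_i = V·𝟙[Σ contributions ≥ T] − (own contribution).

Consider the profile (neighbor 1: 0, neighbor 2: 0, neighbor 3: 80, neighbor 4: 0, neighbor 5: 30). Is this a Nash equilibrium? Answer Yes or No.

Yes

Total = 110 ≥ 100: provided.
Neighbor 1 (pledges 0, payoff 122): pledging 30 → total 140, payoff 92. No gain.
Neighbor 2 (pledges 0, payoff 122): pledging 50 → total 160, payoff 72. No gain.
Neighbor 3 (pledges 80, payoff 42): dropping to 0 → total 30, payoff 0. No gain.
Neighbor 4 (pledges 0, payoff 122): pledging 20 → total 130, payoff 102. No gain.
Neighbor 5 (pledges 30, payoff 92): dropping to 0 → total 80, payoff 0. No gain.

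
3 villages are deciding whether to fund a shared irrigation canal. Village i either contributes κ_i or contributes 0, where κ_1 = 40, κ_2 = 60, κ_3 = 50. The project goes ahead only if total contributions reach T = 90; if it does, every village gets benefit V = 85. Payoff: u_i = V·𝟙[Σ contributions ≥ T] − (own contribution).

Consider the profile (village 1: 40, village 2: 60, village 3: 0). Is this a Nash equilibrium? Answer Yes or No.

Yes

Total = 100 ≥ 90: provided.
Village 1 (pledges 40, payoff 45): dropping to 0 → total 60, payoff 0. No gain.
Village 2 (pledges 60, payoff 25): dropping to 0 → total 40, payoff 0. No gain.
Village 3 (pledges 0, payoff 85): pledging 50 → total 150, payoff 35. No gain.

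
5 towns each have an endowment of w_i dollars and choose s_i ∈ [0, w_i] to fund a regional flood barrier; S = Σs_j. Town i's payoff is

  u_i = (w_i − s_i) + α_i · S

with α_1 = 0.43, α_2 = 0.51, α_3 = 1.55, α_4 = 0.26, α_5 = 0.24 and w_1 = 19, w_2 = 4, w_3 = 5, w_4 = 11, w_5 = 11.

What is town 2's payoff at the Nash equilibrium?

∂u_i/∂s_i = α_i − 1, so town i contributes w_i if α_i > 1, else 0.
α_i > 1 for i ∈ {3}; NE contributions (0, 0, 5, 0, 0), S = 5.
u_2 = (4 − 0) + 0.51·5 = 6.55.

6.55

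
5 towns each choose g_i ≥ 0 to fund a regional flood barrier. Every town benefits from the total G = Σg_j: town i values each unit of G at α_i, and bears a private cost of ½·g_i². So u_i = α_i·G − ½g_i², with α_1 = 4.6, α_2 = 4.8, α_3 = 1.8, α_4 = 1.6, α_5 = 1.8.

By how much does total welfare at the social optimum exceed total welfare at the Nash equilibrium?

Town i's FOC: ∂u_i/∂g_i = α_i − g_i = 0, so g_i* = α_i.
NE contributions = (4.6, 4.8, 1.8, 1.6, 1.8); G = 14.6.
W^NE = (Σα)·G − ½Σα_i² = 14.6² − ½·53.24 = 186.54.
Planner sets g_i = Σα_j = 14.6 for every i, so G^SO = 5·14.6 = 73.
W^SO = (Σα)·G^SO − ½·5·(Σα)² = (5/2)·14.6² = 532.9.
Deadweight loss = W^SO − W^NE = 346.36.

346.36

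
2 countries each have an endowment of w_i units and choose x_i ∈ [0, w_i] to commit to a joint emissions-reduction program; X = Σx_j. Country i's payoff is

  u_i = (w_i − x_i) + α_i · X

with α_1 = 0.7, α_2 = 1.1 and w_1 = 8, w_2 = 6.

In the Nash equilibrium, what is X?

∂u_i/∂x_i = α_i − 1, so country i contributes w_i if α_i > 1, else 0.
α_i > 1 for i ∈ {2}; NE contributions (0, 6), X = 6.

6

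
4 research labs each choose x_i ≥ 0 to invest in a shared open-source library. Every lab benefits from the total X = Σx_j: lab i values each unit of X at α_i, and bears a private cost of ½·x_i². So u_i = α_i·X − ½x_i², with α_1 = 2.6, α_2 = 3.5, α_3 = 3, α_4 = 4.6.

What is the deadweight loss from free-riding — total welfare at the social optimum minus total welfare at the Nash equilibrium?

212.275

Lab i's FOC: ∂u_i/∂x_i = α_i − x_i = 0, so x_i* = α_i.
NE contributions = (2.6, 3.5, 3, 4.6); X = 13.7.
W^NE = (Σα)·X − ½Σα_i² = 13.7² − ½·49.17 = 163.105.
Planner sets x_i = Σα_j = 13.7 for every i, so X^SO = 4·13.7 = 54.8.
W^SO = (Σα)·X^SO − ½·4·(Σα)² = (4/2)·13.7² = 375.38.
Deadweight loss = W^SO − W^NE = 212.275.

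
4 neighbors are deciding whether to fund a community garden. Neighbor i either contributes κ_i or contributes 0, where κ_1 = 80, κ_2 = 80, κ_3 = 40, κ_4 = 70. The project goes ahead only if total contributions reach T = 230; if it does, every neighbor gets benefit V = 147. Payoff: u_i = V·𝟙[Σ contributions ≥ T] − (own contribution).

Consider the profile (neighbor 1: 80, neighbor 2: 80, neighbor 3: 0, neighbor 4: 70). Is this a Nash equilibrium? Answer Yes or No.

Total = 230 ≥ 230: provided.
Neighbor 1 (pledges 80, payoff 67): dropping to 0 → total 150, payoff 0. No gain.
Neighbor 2 (pledges 80, payoff 67): dropping to 0 → total 150, payoff 0. No gain.
Neighbor 3 (pledges 0, payoff 147): pledging 40 → total 270, payoff 107. No gain.
Neighbor 4 (pledges 70, payoff 77): dropping to 0 → total 160, payoff 0. No gain.

Yes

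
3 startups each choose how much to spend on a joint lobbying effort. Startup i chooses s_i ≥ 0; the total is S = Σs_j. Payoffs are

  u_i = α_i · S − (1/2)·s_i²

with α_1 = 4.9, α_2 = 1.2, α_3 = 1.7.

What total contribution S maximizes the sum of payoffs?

23.4

Planner FOC: ∂(Σu_j)/∂s_i = (Σα_j) − s_i = 0, so s_i^SO = Σα_j = 7.8 for every i; S^SO = 23.4.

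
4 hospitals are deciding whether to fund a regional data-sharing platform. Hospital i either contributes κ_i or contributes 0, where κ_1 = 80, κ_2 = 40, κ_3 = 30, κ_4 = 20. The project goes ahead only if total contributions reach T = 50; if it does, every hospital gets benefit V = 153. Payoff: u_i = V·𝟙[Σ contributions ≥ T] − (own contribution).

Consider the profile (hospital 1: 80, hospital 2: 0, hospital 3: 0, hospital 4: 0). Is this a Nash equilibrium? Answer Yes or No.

Total = 80 ≥ 50: provided.
Hospital 1 (pledges 80, payoff 73): dropping to 0 → total 0, payoff 0. No gain.
Hospital 2 (pledges 0, payoff 153): pledging 40 → total 120, payoff 113. No gain.
Hospital 3 (pledges 0, payoff 153): pledging 30 → total 110, payoff 123. No gain.
Hospital 4 (pledges 0, payoff 153): pledging 20 → total 100, payoff 133. No gain.

Yes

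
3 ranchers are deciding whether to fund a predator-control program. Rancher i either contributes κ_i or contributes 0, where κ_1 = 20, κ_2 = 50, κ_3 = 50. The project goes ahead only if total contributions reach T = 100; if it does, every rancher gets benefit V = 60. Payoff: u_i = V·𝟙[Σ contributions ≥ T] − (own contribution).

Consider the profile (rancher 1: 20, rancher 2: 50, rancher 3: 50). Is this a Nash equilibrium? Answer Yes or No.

No

Total = 120 ≥ 100: provided.
Rancher 1 (pledges 20, payoff 40): dropping to 0 → total 100, payoff 60. Profitable deviation.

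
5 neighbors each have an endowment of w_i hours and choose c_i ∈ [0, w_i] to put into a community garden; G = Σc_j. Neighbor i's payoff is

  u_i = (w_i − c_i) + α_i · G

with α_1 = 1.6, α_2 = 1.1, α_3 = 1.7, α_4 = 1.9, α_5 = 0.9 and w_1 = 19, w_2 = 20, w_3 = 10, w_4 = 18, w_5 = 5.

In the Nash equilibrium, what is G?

∂u_i/∂c_i = α_i − 1, so neighbor i contributes w_i if α_i > 1, else 0.
α_i > 1 for i ∈ {1, 2, 3, 4}; NE contributions (19, 20, 10, 18, 0), G = 67.

67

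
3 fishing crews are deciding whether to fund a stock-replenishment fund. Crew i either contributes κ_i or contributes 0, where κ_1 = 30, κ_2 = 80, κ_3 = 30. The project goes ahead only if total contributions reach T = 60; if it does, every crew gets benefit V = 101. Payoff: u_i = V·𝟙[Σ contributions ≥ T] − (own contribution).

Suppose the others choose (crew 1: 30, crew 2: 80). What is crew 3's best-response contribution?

Others' total = 110 ≥ 60; contributing adds cost 30 for no extra benefit.
Best response: 0.

0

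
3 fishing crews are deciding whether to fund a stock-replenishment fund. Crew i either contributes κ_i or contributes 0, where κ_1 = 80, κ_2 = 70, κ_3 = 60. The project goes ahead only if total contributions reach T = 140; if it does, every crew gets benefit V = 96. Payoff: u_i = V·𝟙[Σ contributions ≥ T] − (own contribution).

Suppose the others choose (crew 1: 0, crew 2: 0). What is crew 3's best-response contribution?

Others' total = 0. Even contributing 60 gives 60 < 140: no benefit either way.
Best response: 0.

0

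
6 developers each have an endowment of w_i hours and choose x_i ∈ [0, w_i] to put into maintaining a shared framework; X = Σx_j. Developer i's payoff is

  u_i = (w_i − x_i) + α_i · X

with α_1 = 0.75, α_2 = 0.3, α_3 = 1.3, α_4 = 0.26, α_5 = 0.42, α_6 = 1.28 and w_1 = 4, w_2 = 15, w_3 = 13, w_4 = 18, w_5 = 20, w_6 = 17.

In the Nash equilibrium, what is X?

30

∂u_i/∂x_i = α_i − 1, so developer i contributes w_i if α_i > 1, else 0.
α_i > 1 for i ∈ {3, 6}; NE contributions (0, 0, 13, 0, 0, 17), X = 30.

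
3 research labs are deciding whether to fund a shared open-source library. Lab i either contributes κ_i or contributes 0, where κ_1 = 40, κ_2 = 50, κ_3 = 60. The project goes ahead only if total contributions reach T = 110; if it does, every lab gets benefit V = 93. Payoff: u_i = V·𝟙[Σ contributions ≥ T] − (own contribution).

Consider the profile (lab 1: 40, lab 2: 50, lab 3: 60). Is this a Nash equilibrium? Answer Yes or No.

No

Total = 150 ≥ 110: provided.
Lab 1 (pledges 40, payoff 53): dropping to 0 → total 110, payoff 93. Profitable deviation.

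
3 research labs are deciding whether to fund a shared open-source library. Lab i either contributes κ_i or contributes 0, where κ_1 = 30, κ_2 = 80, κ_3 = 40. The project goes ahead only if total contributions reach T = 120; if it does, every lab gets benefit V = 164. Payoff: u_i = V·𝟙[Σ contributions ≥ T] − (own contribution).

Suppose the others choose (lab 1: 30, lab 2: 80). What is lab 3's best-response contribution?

40

Others' total = 110. Contributing 40 brings total to 150 ≥ 120: gain V − κ_3 = 124.
Best response: 40.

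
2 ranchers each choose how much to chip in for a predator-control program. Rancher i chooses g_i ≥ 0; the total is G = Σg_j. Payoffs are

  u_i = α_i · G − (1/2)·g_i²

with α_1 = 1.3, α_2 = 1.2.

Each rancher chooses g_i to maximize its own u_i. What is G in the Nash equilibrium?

Rancher i's FOC: ∂u_i/∂g_i = α_i − g_i = 0, so g_i* = α_i.
NE contributions = (1.3, 1.2); G = 2.5.

2.5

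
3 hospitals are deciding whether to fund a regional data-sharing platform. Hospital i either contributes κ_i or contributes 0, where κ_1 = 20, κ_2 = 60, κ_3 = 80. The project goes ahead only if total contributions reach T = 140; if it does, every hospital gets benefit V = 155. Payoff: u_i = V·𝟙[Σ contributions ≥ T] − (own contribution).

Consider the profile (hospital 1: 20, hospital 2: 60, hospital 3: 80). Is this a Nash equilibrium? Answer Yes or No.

No

Total = 160 ≥ 140: provided.
Hospital 1 (pledges 20, payoff 135): dropping to 0 → total 140, payoff 155. Profitable deviation.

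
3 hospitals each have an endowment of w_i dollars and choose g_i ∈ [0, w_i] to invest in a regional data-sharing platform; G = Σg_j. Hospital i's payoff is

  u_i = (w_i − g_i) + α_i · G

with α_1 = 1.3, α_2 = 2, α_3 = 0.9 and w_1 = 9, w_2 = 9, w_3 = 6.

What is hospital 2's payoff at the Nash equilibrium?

36

∂u_i/∂g_i = α_i − 1, so hospital i contributes w_i if α_i > 1, else 0.
α_i > 1 for i ∈ {1, 2}; NE contributions (9, 9, 0), G = 18.
u_2 = (9 − 9) + 2·18 = 36.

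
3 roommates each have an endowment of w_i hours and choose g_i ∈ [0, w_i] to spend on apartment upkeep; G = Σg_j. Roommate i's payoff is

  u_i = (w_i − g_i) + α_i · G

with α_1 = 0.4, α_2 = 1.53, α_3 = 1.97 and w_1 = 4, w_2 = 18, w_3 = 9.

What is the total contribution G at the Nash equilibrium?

∂u_i/∂g_i = α_i − 1, so roommate i contributes w_i if α_i > 1, else 0.
α_i > 1 for i ∈ {2, 3}; NE contributions (0, 18, 9), G = 27.

27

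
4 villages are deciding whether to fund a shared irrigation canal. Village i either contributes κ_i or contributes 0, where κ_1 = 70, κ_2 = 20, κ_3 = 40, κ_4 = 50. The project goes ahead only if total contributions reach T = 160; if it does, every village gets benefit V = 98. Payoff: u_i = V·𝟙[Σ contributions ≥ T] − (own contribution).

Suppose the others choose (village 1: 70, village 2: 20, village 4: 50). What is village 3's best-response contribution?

Others' total = 140. Contributing 40 brings total to 180 ≥ 160: gain V − κ_3 = 58.
Best response: 40.

40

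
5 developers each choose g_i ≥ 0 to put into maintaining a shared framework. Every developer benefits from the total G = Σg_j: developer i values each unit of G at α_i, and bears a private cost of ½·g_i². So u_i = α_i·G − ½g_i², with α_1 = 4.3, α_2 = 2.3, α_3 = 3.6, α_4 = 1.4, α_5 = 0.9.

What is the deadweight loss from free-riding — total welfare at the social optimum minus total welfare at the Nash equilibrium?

Developer i's FOC: ∂u_i/∂g_i = α_i − g_i = 0, so g_i* = α_i.
NE contributions = (4.3, 2.3, 3.6, 1.4, 0.9); G = 12.5.
W^NE = (Σα)·G − ½Σα_i² = 12.5² − ½·39.51 = 136.495.
Planner sets g_i = Σα_j = 12.5 for every i, so G^SO = 5·12.5 = 62.5.
W^SO = (Σα)·G^SO − ½·5·(Σα)² = (5/2)·12.5² = 390.625.
Deadweight loss = W^SO − W^NE = 254.13.

254.13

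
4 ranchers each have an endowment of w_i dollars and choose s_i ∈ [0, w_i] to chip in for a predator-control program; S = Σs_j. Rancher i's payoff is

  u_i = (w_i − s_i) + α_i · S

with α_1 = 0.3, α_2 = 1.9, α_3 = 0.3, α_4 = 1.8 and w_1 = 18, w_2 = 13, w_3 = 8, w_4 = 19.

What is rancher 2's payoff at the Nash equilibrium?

60.8

∂u_i/∂s_i = α_i − 1, so rancher i contributes w_i if α_i > 1, else 0.
α_i > 1 for i ∈ {2, 4}; NE contributions (0, 13, 0, 19), S = 32.
u_2 = (13 − 13) + 1.9·32 = 60.8.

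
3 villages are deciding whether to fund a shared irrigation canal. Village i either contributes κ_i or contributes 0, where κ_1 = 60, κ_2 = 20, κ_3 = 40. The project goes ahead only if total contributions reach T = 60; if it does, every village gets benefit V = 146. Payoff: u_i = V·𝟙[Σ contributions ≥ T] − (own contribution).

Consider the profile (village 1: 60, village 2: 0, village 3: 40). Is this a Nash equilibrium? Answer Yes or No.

No

Total = 100 ≥ 60: provided.
Village 1 (pledges 60, payoff 86): dropping to 0 → total 40, payoff 0. No gain.
Village 2 (pledges 0, payoff 146): pledging 20 → total 120, payoff 126. No gain.
Village 3 (pledges 40, payoff 106): dropping to 0 → total 60, payoff 146. Profitable deviation.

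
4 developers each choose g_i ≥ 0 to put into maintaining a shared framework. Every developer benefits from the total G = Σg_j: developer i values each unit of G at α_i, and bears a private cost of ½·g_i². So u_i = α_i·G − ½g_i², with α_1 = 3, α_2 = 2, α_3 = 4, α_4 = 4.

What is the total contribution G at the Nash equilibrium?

Developer i's FOC: ∂u_i/∂g_i = α_i − g_i = 0, so g_i* = α_i.
NE contributions = (3, 2, 4, 4); G = 13.

13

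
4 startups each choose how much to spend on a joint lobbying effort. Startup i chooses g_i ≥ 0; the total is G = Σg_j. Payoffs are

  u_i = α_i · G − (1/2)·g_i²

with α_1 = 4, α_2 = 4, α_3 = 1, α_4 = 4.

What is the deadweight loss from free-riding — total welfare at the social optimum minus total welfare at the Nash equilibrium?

Startup i's FOC: ∂u_i/∂g_i = α_i − g_i = 0, so g_i* = α_i.
NE contributions = (4, 4, 1, 4); G = 13.
W^NE = (Σα)·G − ½Σα_i² = 13² − ½·49 = 144.5.
Planner sets g_i = Σα_j = 13 for every i, so G^SO = 4·13 = 52.
W^SO = (Σα)·G^SO − ½·4·(Σα)² = (4/2)·13² = 338.
Deadweight loss = W^SO − W^NE = 193.5.

193.5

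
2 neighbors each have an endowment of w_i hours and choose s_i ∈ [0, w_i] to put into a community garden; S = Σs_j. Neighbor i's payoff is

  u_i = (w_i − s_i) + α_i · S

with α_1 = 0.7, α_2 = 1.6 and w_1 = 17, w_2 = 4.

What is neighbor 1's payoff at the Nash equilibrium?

19.8

∂u_i/∂s_i = α_i − 1, so neighbor i contributes w_i if α_i > 1, else 0.
α_i > 1 for i ∈ {2}; NE contributions (0, 4), S = 4.
u_1 = (17 − 0) + 0.7·4 = 19.8.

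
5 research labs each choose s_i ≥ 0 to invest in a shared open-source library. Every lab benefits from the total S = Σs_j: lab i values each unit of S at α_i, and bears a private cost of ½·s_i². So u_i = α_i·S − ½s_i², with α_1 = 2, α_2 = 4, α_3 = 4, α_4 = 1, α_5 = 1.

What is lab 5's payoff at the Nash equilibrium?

11.5

Lab i's FOC: ∂u_i/∂s_i = α_i − s_i = 0, so s_i* = α_i.
NE contributions = (2, 4, 4, 1, 1); S = 12.
u_5 = α_5·S − ½·(s_5)² = 1·12 − ½·1² = 11.5.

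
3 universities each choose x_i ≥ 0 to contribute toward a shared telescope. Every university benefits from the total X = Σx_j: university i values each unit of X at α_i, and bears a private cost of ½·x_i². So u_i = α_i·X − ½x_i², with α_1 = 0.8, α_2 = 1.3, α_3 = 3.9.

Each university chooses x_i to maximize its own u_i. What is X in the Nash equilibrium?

University i's FOC: ∂u_i/∂x_i = α_i − x_i = 0, so x_i* = α_i.
NE contributions = (0.8, 1.3, 3.9); X = 6.

6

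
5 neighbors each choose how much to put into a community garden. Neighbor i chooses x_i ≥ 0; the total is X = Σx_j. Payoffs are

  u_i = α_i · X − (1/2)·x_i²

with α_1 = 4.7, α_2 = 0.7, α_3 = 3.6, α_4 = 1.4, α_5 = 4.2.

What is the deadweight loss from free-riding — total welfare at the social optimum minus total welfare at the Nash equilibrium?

Neighbor i's FOC: ∂u_i/∂x_i = α_i − x_i = 0, so x_i* = α_i.
NE contributions = (4.7, 0.7, 3.6, 1.4, 4.2); X = 14.6.
W^NE = (Σα)·X − ½Σα_i² = 14.6² − ½·55.14 = 185.59.
Planner sets x_i = Σα_j = 14.6 for every i, so X^SO = 5·14.6 = 73.
W^SO = (Σα)·X^SO − ½·5·(Σα)² = (5/2)·14.6² = 532.9.
Deadweight loss = W^SO − W^NE = 347.31.

347.31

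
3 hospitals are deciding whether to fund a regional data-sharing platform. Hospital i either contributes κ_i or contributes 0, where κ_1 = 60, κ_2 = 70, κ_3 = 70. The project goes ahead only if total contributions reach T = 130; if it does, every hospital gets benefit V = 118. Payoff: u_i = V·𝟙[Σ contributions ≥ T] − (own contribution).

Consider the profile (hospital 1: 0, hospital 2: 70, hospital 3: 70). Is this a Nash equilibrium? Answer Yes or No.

Yes

Total = 140 ≥ 130: provided.
Hospital 1 (pledges 0, payoff 118): pledging 60 → total 200, payoff 58. No gain.
Hospital 2 (pledges 70, payoff 48): dropping to 0 → total 70, payoff 0. No gain.
Hospital 3 (pledges 70, payoff 48): dropping to 0 → total 70, payoff 0. No gain.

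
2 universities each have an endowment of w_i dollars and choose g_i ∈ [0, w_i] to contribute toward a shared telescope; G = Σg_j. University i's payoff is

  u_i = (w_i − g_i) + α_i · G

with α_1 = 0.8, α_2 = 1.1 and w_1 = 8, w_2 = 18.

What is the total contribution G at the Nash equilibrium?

18

∂u_i/∂g_i = α_i − 1, so university i contributes w_i if α_i > 1, else 0.
α_i > 1 for i ∈ {2}; NE contributions (0, 18), G = 18.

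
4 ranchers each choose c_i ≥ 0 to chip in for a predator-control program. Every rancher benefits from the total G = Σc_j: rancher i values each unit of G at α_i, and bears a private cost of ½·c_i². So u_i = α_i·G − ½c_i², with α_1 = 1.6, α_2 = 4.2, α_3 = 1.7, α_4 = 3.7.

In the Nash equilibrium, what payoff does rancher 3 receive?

Rancher i's FOC: ∂u_i/∂c_i = α_i − c_i = 0, so c_i* = α_i.
NE contributions = (1.6, 4.2, 1.7, 3.7); G = 11.2.
u_3 = α_3·G − ½·(c_3)² = 1.7·11.2 − ½·1.7² = 17.595.

17.595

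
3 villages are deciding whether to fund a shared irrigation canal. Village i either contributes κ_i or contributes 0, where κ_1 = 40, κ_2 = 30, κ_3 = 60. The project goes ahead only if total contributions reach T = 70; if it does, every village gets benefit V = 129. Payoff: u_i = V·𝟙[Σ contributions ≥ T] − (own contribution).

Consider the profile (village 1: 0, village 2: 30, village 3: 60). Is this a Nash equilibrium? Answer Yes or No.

Total = 90 ≥ 70: provided.
Village 1 (pledges 0, payoff 129): pledging 40 → total 130, payoff 89. No gain.
Village 2 (pledges 30, payoff 99): dropping to 0 → total 60, payoff 0. No gain.
Village 3 (pledges 60, payoff 69): dropping to 0 → total 30, payoff 0. No gain.

Yes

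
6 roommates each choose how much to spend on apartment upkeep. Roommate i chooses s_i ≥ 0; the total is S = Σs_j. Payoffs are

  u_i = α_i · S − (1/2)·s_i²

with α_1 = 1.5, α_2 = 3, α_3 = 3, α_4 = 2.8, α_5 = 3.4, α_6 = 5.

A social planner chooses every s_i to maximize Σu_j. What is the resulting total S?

Planner FOC: ∂(Σu_j)/∂s_i = (Σα_j) − s_i = 0, so s_i^SO = Σα_j = 18.7 for every i; S^SO = 112.2.

112.2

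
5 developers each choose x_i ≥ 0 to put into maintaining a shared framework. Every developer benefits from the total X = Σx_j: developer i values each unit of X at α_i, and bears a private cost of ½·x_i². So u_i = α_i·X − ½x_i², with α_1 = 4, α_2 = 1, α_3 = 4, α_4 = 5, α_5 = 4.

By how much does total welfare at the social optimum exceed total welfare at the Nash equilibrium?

523

Developer i's FOC: ∂u_i/∂x_i = α_i − x_i = 0, so x_i* = α_i.
NE contributions = (4, 1, 4, 5, 4); X = 18.
W^NE = (Σα)·X − ½Σα_i² = 18² − ½·74 = 287.
Planner sets x_i = Σα_j = 18 for every i, so X^SO = 5·18 = 90.
W^SO = (Σα)·X^SO − ½·5·(Σα)² = (5/2)·18² = 810.
Deadweight loss = W^SO − W^NE = 523.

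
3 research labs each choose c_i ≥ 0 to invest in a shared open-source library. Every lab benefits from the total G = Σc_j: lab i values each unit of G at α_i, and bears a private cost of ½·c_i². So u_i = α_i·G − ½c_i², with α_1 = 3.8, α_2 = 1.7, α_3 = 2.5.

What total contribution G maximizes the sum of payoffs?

24

Planner FOC: ∂(Σu_j)/∂c_i = (Σα_j) − c_i = 0, so c_i^SO = Σα_j = 8 for every i; G^SO = 24.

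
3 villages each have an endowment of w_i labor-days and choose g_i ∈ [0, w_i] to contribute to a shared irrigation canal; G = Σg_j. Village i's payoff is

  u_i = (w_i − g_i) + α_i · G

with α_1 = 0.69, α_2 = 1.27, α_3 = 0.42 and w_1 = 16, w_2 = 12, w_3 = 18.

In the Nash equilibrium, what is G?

12

∂u_i/∂g_i = α_i − 1, so village i contributes w_i if α_i > 1, else 0.
α_i > 1 for i ∈ {2}; NE contributions (0, 12, 0), G = 12.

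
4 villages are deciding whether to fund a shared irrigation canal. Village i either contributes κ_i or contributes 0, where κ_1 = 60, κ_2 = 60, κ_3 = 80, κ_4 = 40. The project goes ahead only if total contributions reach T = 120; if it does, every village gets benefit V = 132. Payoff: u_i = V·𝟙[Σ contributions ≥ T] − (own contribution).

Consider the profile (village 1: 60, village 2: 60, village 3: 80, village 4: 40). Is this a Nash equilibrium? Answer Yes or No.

Total = 240 ≥ 120: provided.
Village 1 (pledges 60, payoff 72): dropping to 0 → total 180, payoff 132. Profitable deviation.

No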